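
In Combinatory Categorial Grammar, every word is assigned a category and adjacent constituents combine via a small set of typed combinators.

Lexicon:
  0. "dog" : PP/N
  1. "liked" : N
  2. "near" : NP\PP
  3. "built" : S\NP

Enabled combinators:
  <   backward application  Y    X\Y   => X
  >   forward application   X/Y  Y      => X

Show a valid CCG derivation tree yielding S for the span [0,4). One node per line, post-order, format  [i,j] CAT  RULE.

[0,4] S   <
  [0,3] NP   <
    [0,2] PP   >
      [0,1] "dog" : PP/N
      [1,2] "liked" : N
    [2,3] "near" : NP\PP
  [3,4] "built" : S\NP

[0,1] PP/N  lex  "dog"
[1,2] N  lex  "liked"
[0,2] PP  >  k=1
[2,3] NP\PP  lex  "near"
[0,3] NP  <  k=2
[3,4] S\NP  lex  "built"
[0,4] S  <  k=3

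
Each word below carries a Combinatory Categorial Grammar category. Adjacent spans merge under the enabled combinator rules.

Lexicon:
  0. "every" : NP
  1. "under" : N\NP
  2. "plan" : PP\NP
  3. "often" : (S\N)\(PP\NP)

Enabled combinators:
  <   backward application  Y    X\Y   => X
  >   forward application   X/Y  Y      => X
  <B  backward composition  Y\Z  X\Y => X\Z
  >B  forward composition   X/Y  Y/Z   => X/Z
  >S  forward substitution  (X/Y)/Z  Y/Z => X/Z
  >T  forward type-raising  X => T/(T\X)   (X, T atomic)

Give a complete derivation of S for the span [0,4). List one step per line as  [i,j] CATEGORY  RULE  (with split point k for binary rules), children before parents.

[0,4] S   <
  [0,2] N   >
    [0,1] N/(N\NP)   >T
      [0,1] "every" : NP
    [1,2] "under" : N\NP
  [2,4] S\N   <
    [2,3] "plan" : PP\NP
    [3,4] "often" : (S\N)\(PP\NP)

[0,1] NP  lex  "every"
[0,1] N/(N\NP)  >T
[1,2] N\NP  lex  "under"
[0,2] N  >  k=1
[2,3] PP\NP  lex  "plan"
[3,4] (S\N)\(PP\NP)  lex  "often"
[2,4] S\N  <  k=3
[0,4] S  <  k=2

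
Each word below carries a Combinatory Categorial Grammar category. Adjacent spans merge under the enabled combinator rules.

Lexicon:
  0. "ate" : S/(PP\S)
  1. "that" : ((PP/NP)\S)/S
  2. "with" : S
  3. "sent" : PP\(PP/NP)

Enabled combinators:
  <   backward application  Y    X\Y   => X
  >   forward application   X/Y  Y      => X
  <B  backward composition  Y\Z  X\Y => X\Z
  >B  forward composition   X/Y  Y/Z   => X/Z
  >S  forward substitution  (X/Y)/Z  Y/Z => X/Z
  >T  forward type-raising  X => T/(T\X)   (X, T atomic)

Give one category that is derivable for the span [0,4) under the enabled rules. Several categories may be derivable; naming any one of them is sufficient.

[0,4] S   >
  [0,1] "ate" : S/(PP\S)
  [1,4] PP\S   <B
    [1,3] (PP/NP)\S   >
      [1,2] "that" : ((PP/NP)\S)/S
      [2,3] "with" : S
    [3,4] "sent" : PP\(PP/NP)

S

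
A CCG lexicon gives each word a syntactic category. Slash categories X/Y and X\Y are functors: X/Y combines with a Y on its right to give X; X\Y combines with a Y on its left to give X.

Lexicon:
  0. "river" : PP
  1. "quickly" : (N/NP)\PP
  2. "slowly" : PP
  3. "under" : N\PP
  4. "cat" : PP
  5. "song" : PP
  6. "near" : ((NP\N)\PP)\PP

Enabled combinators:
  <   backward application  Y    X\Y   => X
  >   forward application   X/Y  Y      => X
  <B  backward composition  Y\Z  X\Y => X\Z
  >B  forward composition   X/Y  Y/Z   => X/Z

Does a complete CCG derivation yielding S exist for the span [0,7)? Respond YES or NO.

NO

PP (N/NP)\PP PP N\PP PP PP ((NP\N)\PP)\PP
CKY chart[0,7] = {N}; S ∉ chart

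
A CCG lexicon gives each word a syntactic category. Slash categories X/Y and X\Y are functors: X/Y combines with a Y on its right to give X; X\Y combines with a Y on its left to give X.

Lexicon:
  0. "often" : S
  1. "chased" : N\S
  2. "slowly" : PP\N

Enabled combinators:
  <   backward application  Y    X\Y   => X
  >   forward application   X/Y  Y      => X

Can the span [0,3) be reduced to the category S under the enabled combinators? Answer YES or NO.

S N\S PP\N
CKY chart[0,3] = {PP}; S ∉ chart

NO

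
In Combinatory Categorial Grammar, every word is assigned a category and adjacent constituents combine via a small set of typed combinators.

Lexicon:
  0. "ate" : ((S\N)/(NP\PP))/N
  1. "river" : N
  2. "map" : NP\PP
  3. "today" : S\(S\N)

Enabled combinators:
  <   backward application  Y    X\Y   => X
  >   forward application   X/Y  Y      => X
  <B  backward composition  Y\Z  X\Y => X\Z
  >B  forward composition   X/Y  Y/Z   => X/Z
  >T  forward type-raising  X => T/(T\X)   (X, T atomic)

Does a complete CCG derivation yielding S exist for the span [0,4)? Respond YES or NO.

YES

[0,4] S   <
  [0,3] S\N   >
    [0,2] (S\N)/(NP\PP)   >
      [0,1] "ate" : ((S\N)/(NP\PP))/N
      [1,2] "river" : N
    [2,3] "map" : NP\PP
  [3,4] "today" : S\(S\N)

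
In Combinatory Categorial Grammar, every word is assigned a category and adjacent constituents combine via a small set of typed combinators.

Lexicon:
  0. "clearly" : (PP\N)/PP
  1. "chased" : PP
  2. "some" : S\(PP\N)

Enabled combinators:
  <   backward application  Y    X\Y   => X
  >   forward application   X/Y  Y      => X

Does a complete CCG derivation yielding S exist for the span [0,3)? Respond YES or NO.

[0,3] S   <
  [0,2] PP\N   >
    [0,1] "clearly" : (PP\N)/PP
    [1,2] "chased" : PP
  [2,3] "some" : S\(PP\N)

YES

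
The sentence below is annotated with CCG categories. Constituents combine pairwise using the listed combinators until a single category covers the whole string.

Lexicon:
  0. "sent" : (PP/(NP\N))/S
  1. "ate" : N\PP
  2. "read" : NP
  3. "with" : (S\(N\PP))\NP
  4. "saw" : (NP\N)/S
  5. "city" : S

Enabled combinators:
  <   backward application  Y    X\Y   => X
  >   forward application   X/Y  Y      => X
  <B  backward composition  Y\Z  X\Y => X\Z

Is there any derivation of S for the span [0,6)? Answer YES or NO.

NO

(PP/(NP\N))/S N\PP NP (S\(N\PP))\NP (NP\N)/S S
CKY chart[0,6] = {PP}; S ∉ chart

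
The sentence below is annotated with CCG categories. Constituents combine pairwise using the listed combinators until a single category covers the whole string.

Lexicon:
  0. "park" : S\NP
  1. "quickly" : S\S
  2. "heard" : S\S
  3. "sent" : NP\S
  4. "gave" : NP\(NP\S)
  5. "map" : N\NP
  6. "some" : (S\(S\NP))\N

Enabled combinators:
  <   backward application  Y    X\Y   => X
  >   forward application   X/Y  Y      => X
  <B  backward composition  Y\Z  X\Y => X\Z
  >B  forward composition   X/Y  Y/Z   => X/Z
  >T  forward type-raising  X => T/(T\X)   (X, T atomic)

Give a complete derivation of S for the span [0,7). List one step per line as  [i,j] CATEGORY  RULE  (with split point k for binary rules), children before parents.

[0,7] S   <
  [0,1] "park" : S\NP
  [1,7] S\(S\NP)   <
    [1,6] N   <
      [1,5] NP   <
        [1,4] NP\S   <B
          [1,3] S\S   <B
            [1,2] "quickly" : S\S
            [2,3] "heard" : S\S
          [3,4] "sent" : NP\S
        [4,5] "gave" : NP\(NP\S)
      [5,6] "map" : N\NP
    [6,7] "some" : (S\(S\NP))\N

[0,1] S\NP  lex  "park"
[1,2] S\S  lex  "quickly"
[2,3] S\S  lex  "heard"
[1,3] S\S  <B  k=2
[3,4] NP\S  lex  "sent"
[1,4] NP\S  <B  k=3
[4,5] NP\(NP\S)  lex  "gave"
[1,5] NP  <  k=4
[5,6] N\NP  lex  "map"
[1,6] N  <  k=5
[6,7] (S\(S\NP))\N  lex  "some"
[1,7] S\(S\NP)  <  k=6
[0,7] S  <  k=1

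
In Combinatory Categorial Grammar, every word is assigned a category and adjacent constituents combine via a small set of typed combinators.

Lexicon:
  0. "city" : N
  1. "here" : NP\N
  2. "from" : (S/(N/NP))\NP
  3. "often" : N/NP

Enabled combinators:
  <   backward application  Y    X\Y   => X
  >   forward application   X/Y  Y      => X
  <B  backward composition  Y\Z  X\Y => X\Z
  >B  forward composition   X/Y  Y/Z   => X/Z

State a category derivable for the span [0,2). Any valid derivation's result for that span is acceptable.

[0,4] S   >
  [0,3] S/(N/NP)   <
    [0,2] NP   <
      [0,1] "city" : N
      [1,2] "here" : NP\N
    [2,3] "from" : (S/(N/NP))\NP
  [3,4] "often" : N/NP

NP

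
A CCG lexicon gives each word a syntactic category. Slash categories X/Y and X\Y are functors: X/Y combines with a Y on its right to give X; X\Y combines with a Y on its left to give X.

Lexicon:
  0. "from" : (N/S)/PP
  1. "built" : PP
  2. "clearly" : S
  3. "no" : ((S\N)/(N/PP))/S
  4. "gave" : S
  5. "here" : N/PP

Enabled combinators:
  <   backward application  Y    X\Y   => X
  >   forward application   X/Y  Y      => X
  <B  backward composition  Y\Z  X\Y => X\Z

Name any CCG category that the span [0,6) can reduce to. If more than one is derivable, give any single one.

S

[0,6] S   <
  [0,3] N   >
    [0,2] N/S   >
      [0,1] "from" : (N/S)/PP
      [1,2] "built" : PP
    [2,3] "clearly" : S
  [3,6] S\N   >
    [3,5] (S\N)/(N/PP)   >
      [3,4] "no" : ((S\N)/(N/PP))/S
      [4,5] "gave" : S
    [5,6] "here" : N/PP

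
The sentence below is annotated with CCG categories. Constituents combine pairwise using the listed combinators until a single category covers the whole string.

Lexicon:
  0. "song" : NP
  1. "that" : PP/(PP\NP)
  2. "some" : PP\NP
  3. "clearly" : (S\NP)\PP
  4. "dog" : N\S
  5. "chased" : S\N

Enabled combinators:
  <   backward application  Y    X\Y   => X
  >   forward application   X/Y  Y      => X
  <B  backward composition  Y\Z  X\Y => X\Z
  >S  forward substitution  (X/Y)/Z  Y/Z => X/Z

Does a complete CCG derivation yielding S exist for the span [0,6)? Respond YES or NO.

YES

[0,6] S   <
  [0,5] N   <
    [0,1] "song" : NP
    [1,5] N\NP   <B
      [1,4] S\NP   <
        [1,3] PP   >
          [1,2] "that" : PP/(PP\NP)
          [2,3] "some" : PP\NP
        [3,4] "clearly" : (S\NP)\PP
      [4,5] "dog" : N\S
  [5,6] "chased" : S\N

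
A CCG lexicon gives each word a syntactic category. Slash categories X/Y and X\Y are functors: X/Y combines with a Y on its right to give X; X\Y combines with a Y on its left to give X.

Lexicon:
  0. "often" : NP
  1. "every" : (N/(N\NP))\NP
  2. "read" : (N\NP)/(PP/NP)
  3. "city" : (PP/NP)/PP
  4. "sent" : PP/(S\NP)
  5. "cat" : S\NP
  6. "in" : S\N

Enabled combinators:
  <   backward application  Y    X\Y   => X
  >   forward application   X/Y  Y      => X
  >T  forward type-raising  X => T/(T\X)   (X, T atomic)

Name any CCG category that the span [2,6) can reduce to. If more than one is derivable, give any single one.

[0,7] S   <
  [0,6] N   >
    [0,2] N/(N\NP)   <
      [0,1] "often" : NP
      [1,2] "every" : (N/(N\NP))\NP
    [2,6] N\NP   >
      [2,3] "read" : (N\NP)/(PP/NP)
      [3,6] PP/NP   >
        [3,4] "city" : (PP/NP)/PP
        [4,6] PP   >
          [4,5] "sent" : PP/(S\NP)
          [5,6] "cat" : S\NP
  [6,7] "in" : S\N

N\NP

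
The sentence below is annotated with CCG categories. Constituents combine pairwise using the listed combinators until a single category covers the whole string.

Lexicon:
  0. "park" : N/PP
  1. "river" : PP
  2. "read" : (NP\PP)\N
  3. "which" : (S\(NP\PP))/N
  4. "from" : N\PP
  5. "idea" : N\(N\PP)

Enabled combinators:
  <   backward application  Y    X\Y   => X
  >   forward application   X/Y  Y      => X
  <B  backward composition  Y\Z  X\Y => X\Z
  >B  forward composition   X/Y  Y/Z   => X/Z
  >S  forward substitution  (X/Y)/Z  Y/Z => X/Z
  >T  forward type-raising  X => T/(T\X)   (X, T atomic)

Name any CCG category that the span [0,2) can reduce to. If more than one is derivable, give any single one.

N

[0,6] S   <
  [0,3] NP\PP   <
    [0,2] N   >
      [0,1] "park" : N/PP
      [1,2] "river" : PP
    [2,3] "read" : (NP\PP)\N
  [3,6] S\(NP\PP)   >
    [3,4] "which" : (S\(NP\PP))/N
    [4,6] N   <
      [4,5] "from" : N\PP
      [5,6] "idea" : N\(N\PP)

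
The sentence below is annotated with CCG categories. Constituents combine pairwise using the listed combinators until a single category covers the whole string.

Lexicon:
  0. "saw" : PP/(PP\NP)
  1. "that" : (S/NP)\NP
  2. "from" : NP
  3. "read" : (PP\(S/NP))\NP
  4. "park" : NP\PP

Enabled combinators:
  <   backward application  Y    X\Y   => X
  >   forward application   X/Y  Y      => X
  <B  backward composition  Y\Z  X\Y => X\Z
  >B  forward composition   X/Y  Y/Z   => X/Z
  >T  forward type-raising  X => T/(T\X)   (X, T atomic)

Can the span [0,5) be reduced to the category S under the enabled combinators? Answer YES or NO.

NO

PP/(PP\NP) (S/NP)\NP NP (PP\(S/NP))\NP NP\PP
CKY chart[0,5] = {N/(N\NP), NP, NP/(NP\NP), PP/(PP\NP), S/(S\NP)}; S ∉ chart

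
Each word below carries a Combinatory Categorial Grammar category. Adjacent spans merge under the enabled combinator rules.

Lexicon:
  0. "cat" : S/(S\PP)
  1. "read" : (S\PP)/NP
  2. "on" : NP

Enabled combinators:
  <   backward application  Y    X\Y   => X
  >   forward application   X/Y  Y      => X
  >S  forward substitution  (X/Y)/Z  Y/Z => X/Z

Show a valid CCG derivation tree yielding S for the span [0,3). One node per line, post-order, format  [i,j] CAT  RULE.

[0,1] S/(S\PP)  lex  "cat"
[1,2] (S\PP)/NP  lex  "read"
[2,3] NP  lex  "on"
[1,3] S\PP  >  k=2
[0,3] S  >  k=1

[0,3] S   >
  [0,1] "cat" : S/(S\PP)
  [1,3] S\PP   >
    [1,2] "read" : (S\PP)/NP
    [2,3] "on" : NP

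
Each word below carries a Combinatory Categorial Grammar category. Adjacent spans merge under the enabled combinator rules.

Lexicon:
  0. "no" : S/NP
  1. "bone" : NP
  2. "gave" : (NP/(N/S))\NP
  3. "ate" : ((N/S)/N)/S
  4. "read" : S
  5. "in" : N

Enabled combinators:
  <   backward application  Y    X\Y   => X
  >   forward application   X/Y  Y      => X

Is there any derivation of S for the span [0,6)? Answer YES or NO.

YES

[0,6] S   >
  [0,1] "no" : S/NP
  [1,6] NP   >
    [1,3] NP/(N/S)   <
      [1,2] "bone" : NP
      [2,3] "gave" : (NP/(N/S))\NP
    [3,6] N/S   >
      [3,5] (N/S)/N   >
        [3,4] "ate" : ((N/S)/N)/S
        [4,5] "read" : S
      [5,6] "in" : N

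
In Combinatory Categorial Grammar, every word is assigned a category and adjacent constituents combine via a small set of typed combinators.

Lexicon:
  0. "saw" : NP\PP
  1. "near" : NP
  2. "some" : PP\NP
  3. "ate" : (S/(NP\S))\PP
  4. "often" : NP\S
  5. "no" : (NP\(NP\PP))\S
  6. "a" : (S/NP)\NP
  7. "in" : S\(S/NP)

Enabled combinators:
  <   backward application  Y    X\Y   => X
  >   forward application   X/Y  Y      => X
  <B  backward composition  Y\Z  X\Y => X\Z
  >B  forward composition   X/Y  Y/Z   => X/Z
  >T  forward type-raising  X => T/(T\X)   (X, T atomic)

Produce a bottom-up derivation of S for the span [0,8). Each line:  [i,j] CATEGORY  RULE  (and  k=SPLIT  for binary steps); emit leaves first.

[0,1] NP\PP  lex  "saw"
[1,2] NP  lex  "near"
[2,3] PP\NP  lex  "some"
[1,3] PP  <  k=2
[3,4] (S/(NP\S))\PP  lex  "ate"
[1,4] S/(NP\S)  <  k=3
[4,5] NP\S  lex  "often"
[1,5] S  >  k=4
[5,6] (NP\(NP\PP))\S  lex  "no"
[1,6] NP\(NP\PP)  <  k=5
[0,6] NP  <  k=1
[6,7] (S/NP)\NP  lex  "a"
[7,8] S\(S/NP)  lex  "in"
[6,8] S\NP  <B  k=7
[0,8] S  <  k=6

[0,8] S   <
  [0,6] NP   <
    [0,1] "saw" : NP\PP
    [1,6] NP\(NP\PP)   <
      [1,5] S   >
        [1,4] S/(NP\S)   <
          [1,3] PP   <
            [1,2] "near" : NP
            [2,3] "some" : PP\NP
          [3,4] "ate" : (S/(NP\S))\PP
        [4,5] "often" : NP\S
      [5,6] "no" : (NP\(NP\PP))\S
  [6,8] S\NP   <B
    [6,7] "a" : (S/NP)\NP
    [7,8] "in" : S\(S/NP)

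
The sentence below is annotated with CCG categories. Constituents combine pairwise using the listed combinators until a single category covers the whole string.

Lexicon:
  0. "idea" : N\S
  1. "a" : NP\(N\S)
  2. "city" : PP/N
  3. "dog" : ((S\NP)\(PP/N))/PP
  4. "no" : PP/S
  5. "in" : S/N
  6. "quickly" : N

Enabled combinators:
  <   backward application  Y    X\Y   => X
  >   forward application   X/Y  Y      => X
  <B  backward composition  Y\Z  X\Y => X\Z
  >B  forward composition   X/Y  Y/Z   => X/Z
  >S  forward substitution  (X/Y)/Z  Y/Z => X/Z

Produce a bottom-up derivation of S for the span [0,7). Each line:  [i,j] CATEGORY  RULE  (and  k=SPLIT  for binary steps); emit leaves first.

[0,1] N\S  lex  "idea"
[1,2] NP\(N\S)  lex  "a"
[0,2] NP  <  k=1
[2,3] PP/N  lex  "city"
[3,4] ((S\NP)\(PP/N))/PP  lex  "dog"
[4,5] PP/S  lex  "no"
[5,6] S/N  lex  "in"
[4,6] PP/N  >B  k=5
[6,7] N  lex  "quickly"
[4,7] PP  >  k=6
[3,7] (S\NP)\(PP/N)  >  k=4
[2,7] S\NP  <  k=3
[0,7] S  <  k=2

[0,7] S   <
  [0,2] NP   <
    [0,1] "idea" : N\S
    [1,2] "a" : NP\(N\S)
  [2,7] S\NP   <
    [2,3] "city" : PP/N
    [3,7] (S\NP)\(PP/N)   >
      [3,4] "dog" : ((S\NP)\(PP/N))/PP
      [4,7] PP   >
        [4,6] PP/N   >B
          [4,5] "no" : PP/S
          [5,6] "in" : S/N
        [6,7] "quickly" : N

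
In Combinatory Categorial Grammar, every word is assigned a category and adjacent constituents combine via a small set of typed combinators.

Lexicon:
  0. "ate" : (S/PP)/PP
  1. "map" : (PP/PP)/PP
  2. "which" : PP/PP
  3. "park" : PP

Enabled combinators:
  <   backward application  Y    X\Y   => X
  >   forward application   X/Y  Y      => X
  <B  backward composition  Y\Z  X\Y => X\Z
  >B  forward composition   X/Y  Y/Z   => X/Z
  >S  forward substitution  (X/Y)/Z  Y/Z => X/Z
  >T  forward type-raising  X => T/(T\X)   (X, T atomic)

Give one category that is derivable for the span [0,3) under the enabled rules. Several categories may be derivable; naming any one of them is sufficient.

[0,4] S   >
  [0,3] S/PP   >S
    [0,1] "ate" : (S/PP)/PP
    [1,3] PP/PP   >S
      [1,2] "map" : (PP/PP)/PP
      [2,3] "which" : PP/PP
  [3,4] "park" : PP

S/PP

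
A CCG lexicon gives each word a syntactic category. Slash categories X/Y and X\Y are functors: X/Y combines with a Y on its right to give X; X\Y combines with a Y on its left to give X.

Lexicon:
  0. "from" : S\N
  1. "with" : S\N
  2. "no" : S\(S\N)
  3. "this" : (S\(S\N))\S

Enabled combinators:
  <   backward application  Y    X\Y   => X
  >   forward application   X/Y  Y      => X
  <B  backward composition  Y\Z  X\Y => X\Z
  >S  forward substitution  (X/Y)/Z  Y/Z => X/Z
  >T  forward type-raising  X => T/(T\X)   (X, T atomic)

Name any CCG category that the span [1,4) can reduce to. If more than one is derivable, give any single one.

[0,4] S   <
  [0,1] "from" : S\N
  [1,4] S\(S\N)   <
    [1,3] S   <
      [1,2] "with" : S\N
      [2,3] "no" : S\(S\N)
    [3,4] "this" : (S\(S\N))\S

S\(S\N)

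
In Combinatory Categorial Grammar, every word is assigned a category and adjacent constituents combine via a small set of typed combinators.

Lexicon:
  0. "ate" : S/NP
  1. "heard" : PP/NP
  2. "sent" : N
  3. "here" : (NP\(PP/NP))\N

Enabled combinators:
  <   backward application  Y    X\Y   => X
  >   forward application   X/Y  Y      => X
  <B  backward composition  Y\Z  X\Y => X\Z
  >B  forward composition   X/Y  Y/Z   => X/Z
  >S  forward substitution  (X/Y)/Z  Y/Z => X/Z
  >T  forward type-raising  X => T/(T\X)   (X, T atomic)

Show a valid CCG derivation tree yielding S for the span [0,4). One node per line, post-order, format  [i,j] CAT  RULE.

[0,4] S   >
  [0,1] "ate" : S/NP
  [1,4] NP   <
    [1,2] "heard" : PP/NP
    [2,4] NP\(PP/NP)   <
      [2,3] "sent" : N
      [3,4] "here" : (NP\(PP/NP))\N

[0,1] S/NP  lex  "ate"
[1,2] PP/NP  lex  "heard"
[2,3] N  lex  "sent"
[3,4] (NP\(PP/NP))\N  lex  "here"
[2,4] NP\(PP/NP)  <  k=3
[1,4] NP  <  k=2
[0,4] S  >  k=1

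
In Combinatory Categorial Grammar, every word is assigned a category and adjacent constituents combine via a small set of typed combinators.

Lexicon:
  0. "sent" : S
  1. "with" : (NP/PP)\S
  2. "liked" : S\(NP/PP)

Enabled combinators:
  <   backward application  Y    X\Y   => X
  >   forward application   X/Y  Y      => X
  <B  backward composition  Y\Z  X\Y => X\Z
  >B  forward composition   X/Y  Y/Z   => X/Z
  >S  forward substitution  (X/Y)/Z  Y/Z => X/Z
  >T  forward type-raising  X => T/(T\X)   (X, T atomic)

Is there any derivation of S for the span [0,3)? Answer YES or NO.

YES

[0,3] S   <
  [0,2] NP/PP   <
    [0,1] "sent" : S
    [1,2] "with" : (NP/PP)\S
  [2,3] "liked" : S\(NP/PP)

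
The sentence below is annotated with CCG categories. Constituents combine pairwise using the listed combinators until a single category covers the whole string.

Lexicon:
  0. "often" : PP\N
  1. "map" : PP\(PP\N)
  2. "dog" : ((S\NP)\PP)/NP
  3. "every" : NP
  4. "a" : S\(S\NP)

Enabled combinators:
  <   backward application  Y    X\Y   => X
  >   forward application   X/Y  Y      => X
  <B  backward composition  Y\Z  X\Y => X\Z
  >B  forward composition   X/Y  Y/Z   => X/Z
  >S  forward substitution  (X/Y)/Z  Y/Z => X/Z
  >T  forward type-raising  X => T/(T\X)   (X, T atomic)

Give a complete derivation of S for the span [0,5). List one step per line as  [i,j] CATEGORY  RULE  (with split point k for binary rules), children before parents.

[0,5] S   <
  [0,4] S\NP   <
    [0,2] PP   <
      [0,1] "often" : PP\N
      [1,2] "map" : PP\(PP\N)
    [2,4] (S\NP)\PP   >
      [2,3] "dog" : ((S\NP)\PP)/NP
      [3,4] "every" : NP
  [4,5] "a" : S\(S\NP)

[0,1] PP\N  lex  "often"
[1,2] PP\(PP\N)  lex  "map"
[0,2] PP  <  k=1
[2,3] ((S\NP)\PP)/NP  lex  "dog"
[3,4] NP  lex  "every"
[2,4] (S\NP)\PP  >  k=3
[0,4] S\NP  <  k=2
[4,5] S\(S\NP)  lex  "a"
[0,5] S  <  k=4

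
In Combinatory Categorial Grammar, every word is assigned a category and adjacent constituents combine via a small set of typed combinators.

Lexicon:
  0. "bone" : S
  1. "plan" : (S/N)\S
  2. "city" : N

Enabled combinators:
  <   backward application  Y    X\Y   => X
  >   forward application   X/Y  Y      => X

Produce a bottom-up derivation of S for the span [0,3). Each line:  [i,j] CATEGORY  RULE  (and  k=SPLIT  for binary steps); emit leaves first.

[0,1] S  lex  "bone"
[1,2] (S/N)\S  lex  "plan"
[0,2] S/N  <  k=1
[2,3] N  lex  "city"
[0,3] S  >  k=2

[0,3] S   >
  [0,2] S/N   <
    [0,1] "bone" : S
    [1,2] "plan" : (S/N)\S
  [2,3] "city" : N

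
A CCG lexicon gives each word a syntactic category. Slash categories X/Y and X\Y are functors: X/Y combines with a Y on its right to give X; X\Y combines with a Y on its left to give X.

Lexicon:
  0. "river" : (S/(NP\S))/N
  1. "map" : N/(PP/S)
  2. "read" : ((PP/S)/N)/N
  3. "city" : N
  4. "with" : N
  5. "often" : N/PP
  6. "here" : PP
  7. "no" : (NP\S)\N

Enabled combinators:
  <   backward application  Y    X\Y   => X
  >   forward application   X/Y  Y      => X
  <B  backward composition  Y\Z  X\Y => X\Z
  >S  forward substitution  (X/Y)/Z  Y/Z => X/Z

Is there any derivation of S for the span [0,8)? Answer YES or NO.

[0,8] S   >
  [0,5] S/(NP\S)   >
    [0,1] "river" : (S/(NP\S))/N
    [1,5] N   >
      [1,2] "map" : N/(PP/S)
      [2,5] PP/S   >
        [2,4] (PP/S)/N   >
          [2,3] "read" : ((PP/S)/N)/N
          [3,4] "city" : N
        [4,5] "with" : N
  [5,8] NP\S   <
    [5,7] N   >
      [5,6] "often" : N/PP
      [6,7] "here" : PP
    [7,8] "no" : (NP\S)\N

YES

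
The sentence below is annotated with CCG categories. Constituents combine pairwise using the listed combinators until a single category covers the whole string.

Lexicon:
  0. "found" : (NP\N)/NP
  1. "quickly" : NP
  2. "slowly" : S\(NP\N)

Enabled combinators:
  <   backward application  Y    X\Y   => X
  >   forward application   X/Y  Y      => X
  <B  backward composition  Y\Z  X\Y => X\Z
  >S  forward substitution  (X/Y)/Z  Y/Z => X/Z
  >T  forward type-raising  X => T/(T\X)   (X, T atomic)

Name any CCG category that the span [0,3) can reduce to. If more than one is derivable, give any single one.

S

[0,3] S   <
  [0,2] NP\N   >
    [0,1] "found" : (NP\N)/NP
    [1,2] "quickly" : NP
  [2,3] "slowly" : S\(NP\N)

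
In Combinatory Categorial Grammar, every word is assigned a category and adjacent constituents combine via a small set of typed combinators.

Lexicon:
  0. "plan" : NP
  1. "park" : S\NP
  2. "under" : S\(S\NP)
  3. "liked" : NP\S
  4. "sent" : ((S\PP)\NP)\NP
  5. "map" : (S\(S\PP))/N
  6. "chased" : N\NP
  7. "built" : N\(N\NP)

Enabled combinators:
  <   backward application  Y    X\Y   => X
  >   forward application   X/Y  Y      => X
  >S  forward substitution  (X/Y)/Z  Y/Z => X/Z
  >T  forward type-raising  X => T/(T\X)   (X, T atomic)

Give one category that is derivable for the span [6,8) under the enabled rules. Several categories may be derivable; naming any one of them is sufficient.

[0,8] S   <
  [0,5] S\PP   <
    [0,1] "plan" : NP
    [1,5] (S\PP)\NP   <
      [1,4] NP   <
        [1,3] S   <
          [1,2] "park" : S\NP
          [2,3] "under" : S\(S\NP)
        [3,4] "liked" : NP\S
      [4,5] "sent" : ((S\PP)\NP)\NP
  [5,8] S\(S\PP)   >
    [5,6] "map" : (S\(S\PP))/N
    [6,8] N   <
      [6,7] "chased" : N\NP
      [7,8] "built" : N\(N\NP)

N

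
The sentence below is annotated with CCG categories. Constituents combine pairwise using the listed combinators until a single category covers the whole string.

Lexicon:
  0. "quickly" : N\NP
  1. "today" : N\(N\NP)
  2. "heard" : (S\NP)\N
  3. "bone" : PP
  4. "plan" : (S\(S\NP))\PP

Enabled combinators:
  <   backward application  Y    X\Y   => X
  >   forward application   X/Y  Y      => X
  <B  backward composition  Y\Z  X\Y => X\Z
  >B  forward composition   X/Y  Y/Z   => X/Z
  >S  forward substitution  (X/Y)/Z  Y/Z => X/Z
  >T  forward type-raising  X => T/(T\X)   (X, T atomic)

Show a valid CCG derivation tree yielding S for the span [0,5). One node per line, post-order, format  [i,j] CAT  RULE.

[0,1] N\NP  lex  "quickly"
[1,2] N\(N\NP)  lex  "today"
[0,2] N  <  k=1
[2,3] (S\NP)\N  lex  "heard"
[0,3] S\NP  <  k=2
[3,4] PP  lex  "bone"
[4,5] (S\(S\NP))\PP  lex  "plan"
[3,5] S\(S\NP)  <  k=4
[0,5] S  <  k=3

[0,5] S   <
  [0,3] S\NP   <
    [0,2] N   <
      [0,1] "quickly" : N\NP
      [1,2] "today" : N\(N\NP)
    [2,3] "heard" : (S\NP)\N
  [3,5] S\(S\NP)   <
    [3,4] "bone" : PP
    [4,5] "plan" : (S\(S\NP))\PP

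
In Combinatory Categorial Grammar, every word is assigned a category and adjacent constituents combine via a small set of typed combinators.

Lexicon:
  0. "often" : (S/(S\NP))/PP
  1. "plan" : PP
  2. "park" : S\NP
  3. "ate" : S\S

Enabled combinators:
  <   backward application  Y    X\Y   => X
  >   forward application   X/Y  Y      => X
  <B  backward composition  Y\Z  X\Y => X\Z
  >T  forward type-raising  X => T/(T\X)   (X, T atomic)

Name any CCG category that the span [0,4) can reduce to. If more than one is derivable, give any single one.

[0,4] S   >
  [0,2] S/(S\NP)   >
    [0,1] "often" : (S/(S\NP))/PP
    [1,2] "plan" : PP
  [2,4] S\NP   <B
    [2,3] "park" : S\NP
    [3,4] "ate" : S\S

S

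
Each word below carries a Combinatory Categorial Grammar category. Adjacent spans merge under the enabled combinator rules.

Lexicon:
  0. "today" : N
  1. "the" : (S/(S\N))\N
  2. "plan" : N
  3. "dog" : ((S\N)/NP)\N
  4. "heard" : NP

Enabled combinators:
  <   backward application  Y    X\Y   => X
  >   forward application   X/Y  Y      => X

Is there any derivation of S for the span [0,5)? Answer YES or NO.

YES

[0,5] S   >
  [0,2] S/(S\N)   <
    [0,1] "today" : N
    [1,2] "the" : (S/(S\N))\N
  [2,5] S\N   >
    [2,4] (S\N)/NP   <
      [2,3] "plan" : N
      [3,4] "dog" : ((S\N)/NP)\N
    [4,5] "heard" : NP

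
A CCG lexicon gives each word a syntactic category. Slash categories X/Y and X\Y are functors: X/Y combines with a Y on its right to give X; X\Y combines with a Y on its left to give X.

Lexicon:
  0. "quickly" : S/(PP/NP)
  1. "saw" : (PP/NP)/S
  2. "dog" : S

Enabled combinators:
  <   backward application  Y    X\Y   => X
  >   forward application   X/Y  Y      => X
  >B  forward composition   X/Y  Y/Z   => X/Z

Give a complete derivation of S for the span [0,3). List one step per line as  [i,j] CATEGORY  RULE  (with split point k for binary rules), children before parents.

[0,1] S/(PP/NP)  lex  "quickly"
[1,2] (PP/NP)/S  lex  "saw"
[2,3] S  lex  "dog"
[1,3] PP/NP  >  k=2
[0,3] S  >  k=1

[0,3] S   >
  [0,1] "quickly" : S/(PP/NP)
  [1,3] PP/NP   >
    [1,2] "saw" : (PP/NP)/S
    [2,3] "dog" : S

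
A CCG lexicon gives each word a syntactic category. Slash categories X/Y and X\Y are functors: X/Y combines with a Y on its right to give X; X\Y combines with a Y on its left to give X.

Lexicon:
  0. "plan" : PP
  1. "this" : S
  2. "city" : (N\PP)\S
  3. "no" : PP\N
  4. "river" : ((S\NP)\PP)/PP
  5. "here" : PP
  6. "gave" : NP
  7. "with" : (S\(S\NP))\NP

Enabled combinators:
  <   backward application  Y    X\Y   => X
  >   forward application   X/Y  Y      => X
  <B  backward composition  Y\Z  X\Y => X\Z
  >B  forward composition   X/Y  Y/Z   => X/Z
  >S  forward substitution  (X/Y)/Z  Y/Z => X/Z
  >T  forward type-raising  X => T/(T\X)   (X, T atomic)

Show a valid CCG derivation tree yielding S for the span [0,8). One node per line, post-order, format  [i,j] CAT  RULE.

[0,8] S   <
  [0,6] S\NP   <
    [0,4] PP   <
      [0,3] N   <
        [0,1] "plan" : PP
        [1,3] N\PP   <
          [1,2] "this" : S
          [2,3] "city" : (N\PP)\S
      [3,4] "no" : PP\N
    [4,6] (S\NP)\PP   >
      [4,5] "river" : ((S\NP)\PP)/PP
      [5,6] "here" : PP
  [6,8] S\(S\NP)   <
    [6,7] "gave" : NP
    [7,8] "with" : (S\(S\NP))\NP

[0,1] PP  lex  "plan"
[1,2] S  lex  "this"
[2,3] (N\PP)\S  lex  "city"
[1,3] N\PP  <  k=2
[0,3] N  <  k=1
[3,4] PP\N  lex  "no"
[0,4] PP  <  k=3
[4,5] ((S\NP)\PP)/PP  lex  "river"
[5,6] PP  lex  "here"
[4,6] (S\NP)\PP  >  k=5
[0,6] S\NP  <  k=4
[6,7] NP  lex  "gave"
[7,8] (S\(S\NP))\NP  lex  "with"
[6,8] S\(S\NP)  <  k=7
[0,8] S  <  k=6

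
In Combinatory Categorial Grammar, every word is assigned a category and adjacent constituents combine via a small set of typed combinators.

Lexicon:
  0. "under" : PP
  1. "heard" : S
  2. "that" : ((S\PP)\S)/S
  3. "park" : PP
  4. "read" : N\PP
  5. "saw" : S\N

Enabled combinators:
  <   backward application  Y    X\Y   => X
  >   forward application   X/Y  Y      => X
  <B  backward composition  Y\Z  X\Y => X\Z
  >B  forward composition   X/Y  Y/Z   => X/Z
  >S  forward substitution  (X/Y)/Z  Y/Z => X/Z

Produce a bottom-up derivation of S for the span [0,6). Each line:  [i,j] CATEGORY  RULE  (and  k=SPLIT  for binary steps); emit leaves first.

[0,1] PP  lex  "under"
[1,2] S  lex  "heard"
[2,3] ((S\PP)\S)/S  lex  "that"
[3,4] PP  lex  "park"
[4,5] N\PP  lex  "read"
[5,6] S\N  lex  "saw"
[4,6] S\PP  <B  k=5
[3,6] S  <  k=4
[2,6] (S\PP)\S  >  k=3
[1,6] S\PP  <  k=2
[0,6] S  <  k=1

[0,6] S   <
  [0,1] "under" : PP
  [1,6] S\PP   <
    [1,2] "heard" : S
    [2,6] (S\PP)\S   >
      [2,3] "that" : ((S\PP)\S)/S
      [3,6] S   <
        [3,4] "park" : PP
        [4,6] S\PP   <B
          [4,5] "read" : N\PP
          [5,6] "saw" : S\N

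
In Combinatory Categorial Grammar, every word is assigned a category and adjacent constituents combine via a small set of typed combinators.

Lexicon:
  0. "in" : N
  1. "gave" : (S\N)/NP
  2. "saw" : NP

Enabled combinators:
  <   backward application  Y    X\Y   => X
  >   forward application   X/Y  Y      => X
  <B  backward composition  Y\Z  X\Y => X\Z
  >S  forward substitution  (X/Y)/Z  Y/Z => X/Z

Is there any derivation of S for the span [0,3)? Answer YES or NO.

[0,3] S   <
  [0,1] "in" : N
  [1,3] S\N   >
    [1,2] "gave" : (S\N)/NP
    [2,3] "saw" : NP

YES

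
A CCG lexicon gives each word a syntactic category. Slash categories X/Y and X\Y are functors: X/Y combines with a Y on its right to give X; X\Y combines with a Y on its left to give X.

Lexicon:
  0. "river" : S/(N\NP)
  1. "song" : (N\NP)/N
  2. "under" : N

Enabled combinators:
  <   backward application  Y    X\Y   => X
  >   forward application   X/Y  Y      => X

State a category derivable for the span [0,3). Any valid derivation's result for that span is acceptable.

[0,3] S   >
  [0,1] "river" : S/(N\NP)
  [1,3] N\NP   >
    [1,2] "song" : (N\NP)/N
    [2,3] "under" : N

S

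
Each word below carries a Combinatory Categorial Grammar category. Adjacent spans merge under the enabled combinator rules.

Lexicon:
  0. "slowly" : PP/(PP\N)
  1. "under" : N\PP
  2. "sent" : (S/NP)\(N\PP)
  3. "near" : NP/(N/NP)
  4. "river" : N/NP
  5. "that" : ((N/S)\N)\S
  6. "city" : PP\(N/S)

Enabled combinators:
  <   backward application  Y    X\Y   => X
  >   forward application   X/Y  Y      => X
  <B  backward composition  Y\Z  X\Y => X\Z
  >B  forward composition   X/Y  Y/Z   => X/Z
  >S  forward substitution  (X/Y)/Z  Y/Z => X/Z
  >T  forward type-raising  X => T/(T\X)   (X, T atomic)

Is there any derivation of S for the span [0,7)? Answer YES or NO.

PP/(PP\N) N\PP (S/NP)\(N\PP) NP/(N/NP) N/NP ((N/S)\N)\S PP\(N/S)
CKY chart[0,7] = {N/(N\PP), NP/(NP\PP), PP, PP/(PP\PP), S/(S\PP)}; S ∉ chart

NO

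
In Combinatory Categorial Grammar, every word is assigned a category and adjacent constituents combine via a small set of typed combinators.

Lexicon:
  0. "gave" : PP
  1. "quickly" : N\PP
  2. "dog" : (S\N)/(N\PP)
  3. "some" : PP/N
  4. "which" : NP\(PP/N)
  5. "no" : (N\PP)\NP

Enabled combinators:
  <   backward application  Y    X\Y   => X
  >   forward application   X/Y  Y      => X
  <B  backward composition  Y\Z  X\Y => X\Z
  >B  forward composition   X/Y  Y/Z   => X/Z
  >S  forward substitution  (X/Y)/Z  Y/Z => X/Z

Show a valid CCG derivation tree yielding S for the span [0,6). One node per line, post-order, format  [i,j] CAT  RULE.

[0,1] PP  lex  "gave"
[1,2] N\PP  lex  "quickly"
[0,2] N  <  k=1
[2,3] (S\N)/(N\PP)  lex  "dog"
[3,4] PP/N  lex  "some"
[4,5] NP\(PP/N)  lex  "which"
[3,5] NP  <  k=4
[5,6] (N\PP)\NP  lex  "no"
[3,6] N\PP  <  k=5
[2,6] S\N  >  k=3
[0,6] S  <  k=2

[0,6] S   <
  [0,2] N   <
    [0,1] "gave" : PP
    [1,2] "quickly" : N\PP
  [2,6] S\N   >
    [2,3] "dog" : (S\N)/(N\PP)
    [3,6] N\PP   <
      [3,5] NP   <
        [3,4] "some" : PP/N
        [4,5] "which" : NP\(PP/N)
      [5,6] "no" : (N\PP)\NP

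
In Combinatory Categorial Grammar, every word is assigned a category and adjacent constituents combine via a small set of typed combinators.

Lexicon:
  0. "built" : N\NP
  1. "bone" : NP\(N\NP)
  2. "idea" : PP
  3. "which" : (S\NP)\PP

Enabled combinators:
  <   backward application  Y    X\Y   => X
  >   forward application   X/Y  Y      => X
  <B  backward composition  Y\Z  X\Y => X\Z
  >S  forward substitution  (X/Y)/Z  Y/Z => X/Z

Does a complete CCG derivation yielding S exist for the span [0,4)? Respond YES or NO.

[0,4] S   <
  [0,2] NP   <
    [0,1] "built" : N\NP
    [1,2] "bone" : NP\(N\NP)
  [2,4] S\NP   <
    [2,3] "idea" : PP
    [3,4] "which" : (S\NP)\PP

YES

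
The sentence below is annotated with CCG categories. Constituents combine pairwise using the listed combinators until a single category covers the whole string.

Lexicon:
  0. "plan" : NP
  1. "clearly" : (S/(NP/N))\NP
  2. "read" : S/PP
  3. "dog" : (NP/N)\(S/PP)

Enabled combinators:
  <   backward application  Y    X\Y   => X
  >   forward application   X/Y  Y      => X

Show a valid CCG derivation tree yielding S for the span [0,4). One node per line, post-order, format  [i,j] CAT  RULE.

[0,4] S   >
  [0,2] S/(NP/N)   <
    [0,1] "plan" : NP
    [1,2] "clearly" : (S/(NP/N))\NP
  [2,4] NP/N   <
    [2,3] "read" : S/PP
    [3,4] "dog" : (NP/N)\(S/PP)

[0,1] NP  lex  "plan"
[1,2] (S/(NP/N))\NP  lex  "clearly"
[0,2] S/(NP/N)  <  k=1
[2,3] S/PP  lex  "read"
[3,4] (NP/N)\(S/PP)  lex  "dog"
[2,4] NP/N  <  k=3
[0,4] S  >  k=2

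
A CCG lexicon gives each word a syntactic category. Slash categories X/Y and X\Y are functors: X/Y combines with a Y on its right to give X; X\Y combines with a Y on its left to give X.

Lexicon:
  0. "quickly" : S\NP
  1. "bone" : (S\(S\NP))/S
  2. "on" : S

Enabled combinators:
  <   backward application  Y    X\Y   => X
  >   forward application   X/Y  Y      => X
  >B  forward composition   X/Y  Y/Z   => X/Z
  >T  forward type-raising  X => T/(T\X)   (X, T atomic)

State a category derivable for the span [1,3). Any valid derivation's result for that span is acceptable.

[0,3] S   <
  [0,1] "quickly" : S\NP
  [1,3] S\(S\NP)   >
    [1,2] "bone" : (S\(S\NP))/S
    [2,3] "on" : S

S\(S\NP)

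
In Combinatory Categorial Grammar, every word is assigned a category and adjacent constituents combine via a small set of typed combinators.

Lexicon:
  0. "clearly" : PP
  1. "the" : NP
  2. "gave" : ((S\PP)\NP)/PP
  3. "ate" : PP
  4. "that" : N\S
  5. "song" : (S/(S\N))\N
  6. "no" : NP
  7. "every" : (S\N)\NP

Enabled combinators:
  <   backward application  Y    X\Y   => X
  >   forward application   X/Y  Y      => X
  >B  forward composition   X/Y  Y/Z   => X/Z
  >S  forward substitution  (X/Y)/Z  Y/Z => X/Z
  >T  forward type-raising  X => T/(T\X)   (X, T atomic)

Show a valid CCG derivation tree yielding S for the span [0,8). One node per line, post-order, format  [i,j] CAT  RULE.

[0,1] PP  lex  "clearly"
[1,2] NP  lex  "the"
[2,3] ((S\PP)\NP)/PP  lex  "gave"
[3,4] PP  lex  "ate"
[2,4] (S\PP)\NP  >  k=3
[1,4] S\PP  <  k=2
[0,4] S  <  k=1
[4,5] N\S  lex  "that"
[0,5] N  <  k=4
[5,6] (S/(S\N))\N  lex  "song"
[0,6] S/(S\N)  <  k=5
[6,7] NP  lex  "no"
[7,8] (S\N)\NP  lex  "every"
[6,8] S\N  <  k=7
[0,8] S  >  k=6

[0,8] S   >
  [0,6] S/(S\N)   <
    [0,5] N   <
      [0,4] S   <
        [0,1] "clearly" : PP
        [1,4] S\PP   <
          [1,2] "the" : NP
          [2,4] (S\PP)\NP   >
            [2,3] "gave" : ((S\PP)\NP)/PP
            [3,4] "ate" : PP
      [4,5] "that" : N\S
    [5,6] "song" : (S/(S\N))\N
  [6,8] S\N   <
    [6,7] "no" : NP
    [7,8] "every" : (S\N)\NP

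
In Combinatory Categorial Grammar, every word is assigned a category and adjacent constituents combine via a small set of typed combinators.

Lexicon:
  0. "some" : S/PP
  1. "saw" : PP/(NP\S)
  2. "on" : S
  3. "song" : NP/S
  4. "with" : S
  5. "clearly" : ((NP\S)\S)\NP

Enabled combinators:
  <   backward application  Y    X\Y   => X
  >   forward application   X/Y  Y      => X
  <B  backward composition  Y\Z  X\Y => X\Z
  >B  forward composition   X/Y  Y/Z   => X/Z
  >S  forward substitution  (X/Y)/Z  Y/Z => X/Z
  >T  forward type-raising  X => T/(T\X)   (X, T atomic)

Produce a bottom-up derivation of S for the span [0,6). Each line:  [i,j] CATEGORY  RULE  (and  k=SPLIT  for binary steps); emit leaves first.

[0,6] S   >
  [0,1] "some" : S/PP
  [1,6] PP   >
    [1,2] "saw" : PP/(NP\S)
    [2,6] NP\S   <
      [2,3] "on" : S
      [3,6] (NP\S)\S   <
        [3,5] NP   >
          [3,4] "song" : NP/S
          [4,5] "with" : S
        [5,6] "clearly" : ((NP\S)\S)\NP

[0,1] S/PP  lex  "some"
[1,2] PP/(NP\S)  lex  "saw"
[2,3] S  lex  "on"
[3,4] NP/S  lex  "song"
[4,5] S  lex  "with"
[3,5] NP  >  k=4
[5,6] ((NP\S)\S)\NP  lex  "clearly"
[3,6] (NP\S)\S  <  k=5
[2,6] NP\S  <  k=3
[1,6] PP  >  k=2
[0,6] S  >  k=1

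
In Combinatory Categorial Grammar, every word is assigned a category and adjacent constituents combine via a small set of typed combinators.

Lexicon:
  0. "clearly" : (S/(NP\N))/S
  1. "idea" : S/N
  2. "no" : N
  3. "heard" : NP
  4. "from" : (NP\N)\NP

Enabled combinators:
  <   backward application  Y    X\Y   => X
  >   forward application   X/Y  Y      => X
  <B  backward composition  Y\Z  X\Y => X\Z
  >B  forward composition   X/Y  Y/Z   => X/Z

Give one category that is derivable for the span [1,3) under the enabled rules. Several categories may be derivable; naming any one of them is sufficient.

[0,5] S   >
  [0,3] S/(NP\N)   >
    [0,1] "clearly" : (S/(NP\N))/S
    [1,3] S   >
      [1,2] "idea" : S/N
      [2,3] "no" : N
  [3,5] NP\N   <
    [3,4] "heard" : NP
    [4,5] "from" : (NP\N)\NP

S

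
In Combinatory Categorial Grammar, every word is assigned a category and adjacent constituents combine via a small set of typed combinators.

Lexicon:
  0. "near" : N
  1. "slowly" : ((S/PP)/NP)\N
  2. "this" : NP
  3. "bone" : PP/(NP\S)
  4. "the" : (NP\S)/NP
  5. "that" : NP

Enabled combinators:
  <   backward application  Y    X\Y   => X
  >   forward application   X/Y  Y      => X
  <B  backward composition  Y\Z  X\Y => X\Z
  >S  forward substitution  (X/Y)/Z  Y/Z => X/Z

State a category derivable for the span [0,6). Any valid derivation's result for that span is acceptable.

[0,6] S   >
  [0,3] S/PP   >
    [0,2] (S/PP)/NP   <
      [0,1] "near" : N
      [1,2] "slowly" : ((S/PP)/NP)\N
    [2,3] "this" : NP
  [3,6] PP   >
    [3,4] "bone" : PP/(NP\S)
    [4,6] NP\S   >
      [4,5] "the" : (NP\S)/NP
      [5,6] "that" : NP

S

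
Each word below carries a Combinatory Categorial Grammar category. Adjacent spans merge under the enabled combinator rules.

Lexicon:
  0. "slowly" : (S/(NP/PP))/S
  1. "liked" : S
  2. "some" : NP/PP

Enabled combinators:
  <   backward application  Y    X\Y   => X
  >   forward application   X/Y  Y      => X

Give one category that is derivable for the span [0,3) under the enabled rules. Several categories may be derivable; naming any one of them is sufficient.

[0,3] S   >
  [0,2] S/(NP/PP)   >
    [0,1] "slowly" : (S/(NP/PP))/S
    [1,2] "liked" : S
  [2,3] "some" : NP/PP

S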